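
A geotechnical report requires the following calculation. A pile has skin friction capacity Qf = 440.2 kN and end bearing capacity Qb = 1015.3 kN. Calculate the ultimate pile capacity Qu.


Result: 1455.5 kN

Derivation:
Using Qu = Qf + Qb
Qu = 440.2 + 1015.3
Qu = 1455.5 kN


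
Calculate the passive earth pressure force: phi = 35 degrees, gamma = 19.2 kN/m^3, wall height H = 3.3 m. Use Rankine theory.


Compute passive earth pressure coefficient:
Kp = tan^2(45 + phi/2) = tan^2(62.5) = 3.690172
Compute passive force:
Pp = 0.5 * Kp * gamma * H^2
Pp = 0.5 * 3.690172 * 19.2 * 3.3^2
Pp = 385.79 kN/m


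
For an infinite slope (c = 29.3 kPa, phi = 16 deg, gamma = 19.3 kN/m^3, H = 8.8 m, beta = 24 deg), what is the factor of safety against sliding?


Result: 1.108

Derivation:
Using Fs = c / (gamma*H*sin(beta)*cos(beta)) + tan(phi)/tan(beta)
Cohesion contribution = 29.3 / (19.3*8.8*sin(24)*cos(24))
Cohesion contribution = 0.464284
Friction contribution = tan(16)/tan(24) = 0.644041
Fs = 0.464284 + 0.644041
Fs = 1.108


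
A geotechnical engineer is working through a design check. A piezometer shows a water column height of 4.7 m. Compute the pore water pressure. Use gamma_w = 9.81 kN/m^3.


Result: 46.11 kPa

Derivation:
Using u = gamma_w * h_w
u = 9.81 * 4.7
u = 46.11 kPa


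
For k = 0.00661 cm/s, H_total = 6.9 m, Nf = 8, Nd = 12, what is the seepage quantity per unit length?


Convert k to m/s for unit consistency with H:
k = 0.00661 cm/s = 0.00661 / 100 m/s = 6.61e-05 m/s
Using q = k * H * Nf / Nd
Nf / Nd = 8 / 12 = 0.6667
q = 6.61e-05 * 6.9 * 0.6667
q = 0.0003041 m^3/s per m


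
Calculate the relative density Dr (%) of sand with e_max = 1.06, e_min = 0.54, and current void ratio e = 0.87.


Using Dr = (e_max - e) / (e_max - e_min) * 100
e_max - e = 1.06 - 0.87 = 0.19
e_max - e_min = 1.06 - 0.54 = 0.52
Dr = 0.19 / 0.52 * 100
Dr = 36.54 %


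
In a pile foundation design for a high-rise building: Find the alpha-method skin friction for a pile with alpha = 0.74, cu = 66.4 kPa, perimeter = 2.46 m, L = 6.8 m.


Using Qs = alpha * cu * perimeter * L
Qs = 0.74 * 66.4 * 2.46 * 6.8
Qs = 821.95 kN


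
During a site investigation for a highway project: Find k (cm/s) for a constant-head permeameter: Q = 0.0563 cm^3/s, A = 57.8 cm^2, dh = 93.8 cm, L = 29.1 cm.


Result: 0.000302 cm/s

Derivation:
Compute hydraulic gradient:
i = dh / L = 93.8 / 29.1 = 3.22337
Then apply Darcy's law:
k = Q / (A * i)
k = 0.0563 / (57.8 * 3.22337)
k = 0.0563 / 186.311
k = 0.000302 cm/s


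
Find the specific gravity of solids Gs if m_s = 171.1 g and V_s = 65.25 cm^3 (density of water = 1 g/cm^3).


Using Gs = m_s / (V_s * rho_w)
Since rho_w = 1 g/cm^3:
Gs = 171.1 / 65.25
Gs = 2.622


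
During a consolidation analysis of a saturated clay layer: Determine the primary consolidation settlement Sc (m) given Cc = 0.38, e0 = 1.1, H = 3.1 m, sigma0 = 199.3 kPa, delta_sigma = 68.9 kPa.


Using Sc = Cc * H / (1 + e0) * log10((sigma0 + delta_sigma) / sigma0)
Stress ratio = (199.3 + 68.9) / 199.3 = 1.34571
log10(1.34571) = 0.128951
Cc * H / (1 + e0) = 0.38 * 3.1 / (1 + 1.1) = 0.560952
Sc = 0.560952 * 0.128951
Sc = 0.0723 m


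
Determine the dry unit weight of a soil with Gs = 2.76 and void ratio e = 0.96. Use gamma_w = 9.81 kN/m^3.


Using gamma_d = Gs * gamma_w / (1 + e)
gamma_d = 2.76 * 9.81 / (1 + 0.96)
gamma_d = 2.76 * 9.81 / 1.96
gamma_d = 13.814 kN/m^3


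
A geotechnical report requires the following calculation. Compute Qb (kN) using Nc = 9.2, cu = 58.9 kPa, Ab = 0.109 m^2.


Using Qb = Nc * cu * Ab
Qb = 9.2 * 58.9 * 0.109
Qb = 59.06 kN


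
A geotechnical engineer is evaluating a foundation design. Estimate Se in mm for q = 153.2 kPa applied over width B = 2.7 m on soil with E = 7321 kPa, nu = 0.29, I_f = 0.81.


Using Se = q * B * (1 - nu^2) * I_f / E
1 - nu^2 = 1 - 0.29^2 = 0.9159
Se = 153.2 * 2.7 * 0.9159 * 0.81 / 7321
Se = 0.041917 m
Convert to mm: Se = 0.041917 * 1000 = 41.917 mm


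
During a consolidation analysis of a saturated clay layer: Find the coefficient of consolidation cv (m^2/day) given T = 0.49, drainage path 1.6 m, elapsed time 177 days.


Result: 0.00709 m^2/day

Derivation:
Using cv = T * H_dr^2 / t
H_dr^2 = 1.6^2 = 2.56
cv = 0.49 * 2.56 / 177
cv = 0.00709 m^2/day


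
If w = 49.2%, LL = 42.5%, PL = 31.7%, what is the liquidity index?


First compute the plasticity index:
PI = LL - PL = 42.5 - 31.7 = 10.8
Then compute the liquidity index:
LI = (w - PL) / PI
LI = (49.2 - 31.7) / 10.8
LI = 1.62


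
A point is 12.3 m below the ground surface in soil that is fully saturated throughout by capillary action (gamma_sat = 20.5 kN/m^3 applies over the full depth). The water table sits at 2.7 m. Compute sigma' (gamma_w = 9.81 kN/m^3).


Total stress = gamma_sat * depth
sigma = 20.5 * 12.3 = 252.15 kPa
Pore water pressure u = gamma_w * (depth - d_wt)
u = 9.81 * (12.3 - 2.7) = 94.176 kPa
Effective stress = sigma - u
sigma' = 252.15 - 94.176 = 157.97 kPa


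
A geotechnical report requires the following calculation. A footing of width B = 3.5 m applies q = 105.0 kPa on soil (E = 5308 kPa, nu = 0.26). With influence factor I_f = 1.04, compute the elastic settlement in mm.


Result: 67.137 mm

Derivation:
Using Se = q * B * (1 - nu^2) * I_f / E
1 - nu^2 = 1 - 0.26^2 = 0.9324
Se = 105.0 * 3.5 * 0.9324 * 1.04 / 5308
Se = 0.067137 m
Convert to mm: Se = 0.067137 * 1000 = 67.137 mm


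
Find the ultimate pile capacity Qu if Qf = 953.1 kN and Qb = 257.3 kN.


Using Qu = Qf + Qb
Qu = 953.1 + 257.3
Qu = 1210.4 kN


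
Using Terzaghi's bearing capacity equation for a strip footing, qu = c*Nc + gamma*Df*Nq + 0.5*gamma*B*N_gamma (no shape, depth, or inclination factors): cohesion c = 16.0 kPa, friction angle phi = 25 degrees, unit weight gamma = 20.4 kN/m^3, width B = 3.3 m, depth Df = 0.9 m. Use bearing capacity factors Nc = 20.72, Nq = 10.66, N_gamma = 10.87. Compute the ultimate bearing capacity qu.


Compute qu = c*Nc + gamma*Df*Nq + 0.5*gamma*B*N_gamma
Term 1: 16.0 * 20.72 = 331.52
Term 2: 20.4 * 0.9 * 10.66 = 195.7176
Term 3: 0.5 * 20.4 * 3.3 * 10.87 = 365.8842
qu = 331.52 + 195.7176 + 365.8842
qu = 893.12 kPa


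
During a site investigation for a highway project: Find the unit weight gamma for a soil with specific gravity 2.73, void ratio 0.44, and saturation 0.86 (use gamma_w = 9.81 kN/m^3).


Result: 21.176 kN/m^3

Derivation:
Using gamma = gamma_w * (Gs + S*e) / (1 + e)
Numerator: Gs + S*e = 2.73 + 0.86*0.44 = 3.1084
Denominator: 1 + e = 1 + 0.44 = 1.44
gamma = 9.81 * 3.1084 / 1.44
gamma = 21.176 kN/m^3


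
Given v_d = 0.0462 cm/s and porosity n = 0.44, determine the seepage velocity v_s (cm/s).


Using v_s = v_d / n
v_s = 0.0462 / 0.44
v_s = 0.105 cm/s


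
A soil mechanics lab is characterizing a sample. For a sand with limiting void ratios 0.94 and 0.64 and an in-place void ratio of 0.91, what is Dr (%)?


Using Dr = (e_max - e) / (e_max - e_min) * 100
e_max - e = 0.94 - 0.91 = 0.03
e_max - e_min = 0.94 - 0.64 = 0.3
Dr = 0.03 / 0.3 * 100
Dr = 10.0 %


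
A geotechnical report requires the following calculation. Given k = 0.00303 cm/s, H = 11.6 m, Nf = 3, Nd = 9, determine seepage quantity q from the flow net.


Convert k to m/s for unit consistency with H:
k = 0.00303 cm/s = 0.00303 / 100 m/s = 3.03e-05 m/s
Using q = k * H * Nf / Nd
Nf / Nd = 3 / 9 = 0.3333
q = 3.03e-05 * 11.6 * 0.3333
q = 0.0001172 m^3/s per m


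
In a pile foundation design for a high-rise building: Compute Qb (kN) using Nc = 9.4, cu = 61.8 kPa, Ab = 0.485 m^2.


Result: 281.75 kN

Derivation:
Using Qb = Nc * cu * Ab
Qb = 9.4 * 61.8 * 0.485
Qb = 281.75 kN


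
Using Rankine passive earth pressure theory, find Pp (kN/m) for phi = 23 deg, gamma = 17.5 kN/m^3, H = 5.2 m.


Compute passive earth pressure coefficient:
Kp = tan^2(45 + phi/2) = tan^2(56.5) = 2.282623
Compute passive force:
Pp = 0.5 * Kp * gamma * H^2
Pp = 0.5 * 2.282623 * 17.5 * 5.2^2
Pp = 540.07 kN/m


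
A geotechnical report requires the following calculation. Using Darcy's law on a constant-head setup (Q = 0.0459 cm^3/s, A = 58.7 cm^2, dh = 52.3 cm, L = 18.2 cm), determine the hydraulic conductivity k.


Compute hydraulic gradient:
i = dh / L = 52.3 / 18.2 = 2.87363
Then apply Darcy's law:
k = Q / (A * i)
k = 0.0459 / (58.7 * 2.87363)
k = 0.0459 / 168.682
k = 0.000272 cm/s


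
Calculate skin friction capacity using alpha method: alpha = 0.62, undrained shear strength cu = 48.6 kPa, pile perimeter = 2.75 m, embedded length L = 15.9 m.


Using Qs = alpha * cu * perimeter * L
Qs = 0.62 * 48.6 * 2.75 * 15.9
Qs = 1317.52 kN


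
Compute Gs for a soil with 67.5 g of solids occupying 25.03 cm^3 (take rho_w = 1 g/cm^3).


Using Gs = m_s / (V_s * rho_w)
Since rho_w = 1 g/cm^3:
Gs = 67.5 / 25.03
Gs = 2.697


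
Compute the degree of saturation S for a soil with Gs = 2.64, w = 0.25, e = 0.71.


Result: 0.9296

Derivation:
Using S = Gs * w / e
S = 2.64 * 0.25 / 0.71
S = 0.9296


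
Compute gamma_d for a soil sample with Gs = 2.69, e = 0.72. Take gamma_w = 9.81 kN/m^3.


Using gamma_d = Gs * gamma_w / (1 + e)
gamma_d = 2.69 * 9.81 / (1 + 0.72)
gamma_d = 2.69 * 9.81 / 1.72
gamma_d = 15.342 kN/m^3


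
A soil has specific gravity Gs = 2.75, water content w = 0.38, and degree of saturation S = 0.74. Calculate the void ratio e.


Using the relation e = Gs * w / S
e = 2.75 * 0.38 / 0.74
e = 1.4122


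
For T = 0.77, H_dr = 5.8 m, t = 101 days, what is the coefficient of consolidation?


Using cv = T * H_dr^2 / t
H_dr^2 = 5.8^2 = 33.64
cv = 0.77 * 33.64 / 101
cv = 0.25646 m^2/day


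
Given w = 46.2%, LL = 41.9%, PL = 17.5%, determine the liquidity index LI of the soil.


Result: 1.176

Derivation:
First compute the plasticity index:
PI = LL - PL = 41.9 - 17.5 = 24.4
Then compute the liquidity index:
LI = (w - PL) / PI
LI = (46.2 - 17.5) / 24.4
LI = 1.176


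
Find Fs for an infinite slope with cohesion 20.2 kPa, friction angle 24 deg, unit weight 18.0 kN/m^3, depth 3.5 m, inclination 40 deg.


Using Fs = c / (gamma*H*sin(beta)*cos(beta)) + tan(phi)/tan(beta)
Cohesion contribution = 20.2 / (18.0*3.5*sin(40)*cos(40))
Cohesion contribution = 0.651162
Friction contribution = tan(24)/tan(40) = 0.530603
Fs = 0.651162 + 0.530603
Fs = 1.182


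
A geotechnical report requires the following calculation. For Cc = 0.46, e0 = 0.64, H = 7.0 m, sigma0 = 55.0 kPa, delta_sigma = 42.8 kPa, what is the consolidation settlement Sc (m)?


Using Sc = Cc * H / (1 + e0) * log10((sigma0 + delta_sigma) / sigma0)
Stress ratio = (55.0 + 42.8) / 55.0 = 1.77818
log10(1.77818) = 0.249976
Cc * H / (1 + e0) = 0.46 * 7.0 / (1 + 0.64) = 1.96341
Sc = 1.96341 * 0.249976
Sc = 0.4908 m


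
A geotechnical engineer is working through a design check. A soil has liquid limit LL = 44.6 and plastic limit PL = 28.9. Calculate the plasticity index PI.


Result: 15.7

Derivation:
Using PI = LL - PL
PI = 44.6 - 28.9
PI = 15.7


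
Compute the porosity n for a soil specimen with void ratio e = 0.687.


Result: 0.4072

Derivation:
Using the relation n = e / (1 + e)
n = 0.687 / (1 + 0.687)
n = 0.687 / 1.687
n = 0.4072


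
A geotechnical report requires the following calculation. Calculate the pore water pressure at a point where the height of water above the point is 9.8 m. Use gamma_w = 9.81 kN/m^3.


Result: 96.14 kPa

Derivation:
Using u = gamma_w * h_w
u = 9.81 * 9.8
u = 96.14 kPa


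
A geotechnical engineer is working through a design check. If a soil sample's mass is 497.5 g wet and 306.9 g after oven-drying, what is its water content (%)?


Result: 62.1 %

Derivation:
Using w = (m_wet - m_dry) / m_dry * 100
m_wet - m_dry = 497.5 - 306.9 = 190.6 g
w = 190.6 / 306.9 * 100
w = 62.1 %


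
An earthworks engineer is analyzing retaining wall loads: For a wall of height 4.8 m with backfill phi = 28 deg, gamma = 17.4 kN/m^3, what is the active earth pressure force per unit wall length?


Compute active earth pressure coefficient:
Ka = tan^2(45 - phi/2) = tan^2(31.0) = 0.361033
Compute active force:
Pa = 0.5 * Ka * gamma * H^2
Pa = 0.5 * 0.361033 * 17.4 * 4.8^2
Pa = 72.37 kN/m


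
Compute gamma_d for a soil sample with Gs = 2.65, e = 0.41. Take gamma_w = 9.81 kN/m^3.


Using gamma_d = Gs * gamma_w / (1 + e)
gamma_d = 2.65 * 9.81 / (1 + 0.41)
gamma_d = 2.65 * 9.81 / 1.41
gamma_d = 18.437 kN/m^3


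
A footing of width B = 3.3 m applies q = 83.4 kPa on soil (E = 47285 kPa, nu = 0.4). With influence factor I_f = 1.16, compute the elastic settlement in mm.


Using Se = q * B * (1 - nu^2) * I_f / E
1 - nu^2 = 1 - 0.4^2 = 0.84
Se = 83.4 * 3.3 * 0.84 * 1.16 / 47285
Se = 0.005671 m
Convert to mm: Se = 0.005671 * 1000 = 5.671 mm


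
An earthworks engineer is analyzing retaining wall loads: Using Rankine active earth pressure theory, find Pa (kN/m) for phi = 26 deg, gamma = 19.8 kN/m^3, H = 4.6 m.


Compute active earth pressure coefficient:
Ka = tan^2(45 - phi/2) = tan^2(32.0) = 0.390462
Compute active force:
Pa = 0.5 * Ka * gamma * H^2
Pa = 0.5 * 0.390462 * 19.8 * 4.6^2
Pa = 81.8 kN/m


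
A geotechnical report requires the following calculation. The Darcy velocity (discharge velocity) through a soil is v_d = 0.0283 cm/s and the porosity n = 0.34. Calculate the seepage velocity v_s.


Using v_s = v_d / n
v_s = 0.0283 / 0.34
v_s = 0.08324 cm/s


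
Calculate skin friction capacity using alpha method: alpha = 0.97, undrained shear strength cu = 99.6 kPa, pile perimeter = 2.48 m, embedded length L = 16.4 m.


Using Qs = alpha * cu * perimeter * L
Qs = 0.97 * 99.6 * 2.48 * 16.4
Qs = 3929.4 kN


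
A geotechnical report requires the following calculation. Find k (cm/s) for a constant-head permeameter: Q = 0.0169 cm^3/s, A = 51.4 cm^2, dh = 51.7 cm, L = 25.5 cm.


Compute hydraulic gradient:
i = dh / L = 51.7 / 25.5 = 2.02745
Then apply Darcy's law:
k = Q / (A * i)
k = 0.0169 / (51.4 * 2.02745)
k = 0.0169 / 104.211
k = 0.000162 cm/s


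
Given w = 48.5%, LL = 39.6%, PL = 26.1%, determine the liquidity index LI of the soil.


First compute the plasticity index:
PI = LL - PL = 39.6 - 26.1 = 13.5
Then compute the liquidity index:
LI = (w - PL) / PI
LI = (48.5 - 26.1) / 13.5
LI = 1.659


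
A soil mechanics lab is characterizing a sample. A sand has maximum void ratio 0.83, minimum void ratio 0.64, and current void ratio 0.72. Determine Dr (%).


Using Dr = (e_max - e) / (e_max - e_min) * 100
e_max - e = 0.83 - 0.72 = 0.11
e_max - e_min = 0.83 - 0.64 = 0.19
Dr = 0.11 / 0.19 * 100
Dr = 57.89 %


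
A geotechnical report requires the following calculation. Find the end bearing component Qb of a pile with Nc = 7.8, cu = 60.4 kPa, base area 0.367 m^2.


Using Qb = Nc * cu * Ab
Qb = 7.8 * 60.4 * 0.367
Qb = 172.9 kN


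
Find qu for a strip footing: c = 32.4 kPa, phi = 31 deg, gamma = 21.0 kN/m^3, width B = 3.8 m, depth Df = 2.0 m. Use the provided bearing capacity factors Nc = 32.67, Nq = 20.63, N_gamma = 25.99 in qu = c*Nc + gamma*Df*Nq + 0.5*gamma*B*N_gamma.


Compute qu = c*Nc + gamma*Df*Nq + 0.5*gamma*B*N_gamma
Term 1: 32.4 * 32.67 = 1058.508
Term 2: 21.0 * 2.0 * 20.63 = 866.46
Term 3: 0.5 * 21.0 * 3.8 * 25.99 = 1037.001
qu = 1058.508 + 866.46 + 1037.001
qu = 2961.97 kPa


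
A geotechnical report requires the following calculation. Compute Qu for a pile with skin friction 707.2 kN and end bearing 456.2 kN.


Using Qu = Qf + Qb
Qu = 707.2 + 456.2
Qu = 1163.4 kN


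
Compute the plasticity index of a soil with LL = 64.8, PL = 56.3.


Using PI = LL - PL
PI = 64.8 - 56.3
PI = 8.5


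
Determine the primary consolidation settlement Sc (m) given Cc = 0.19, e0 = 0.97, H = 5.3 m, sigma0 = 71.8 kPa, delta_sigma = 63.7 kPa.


Result: 0.141 m

Derivation:
Using Sc = Cc * H / (1 + e0) * log10((sigma0 + delta_sigma) / sigma0)
Stress ratio = (71.8 + 63.7) / 71.8 = 1.88719
log10(1.88719) = 0.275815
Cc * H / (1 + e0) = 0.19 * 5.3 / (1 + 0.97) = 0.511168
Sc = 0.511168 * 0.275815
Sc = 0.141 m


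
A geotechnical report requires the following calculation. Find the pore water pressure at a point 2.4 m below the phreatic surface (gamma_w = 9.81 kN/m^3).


Result: 23.54 kPa

Derivation:
Using u = gamma_w * h_w
u = 9.81 * 2.4
u = 23.54 kPa


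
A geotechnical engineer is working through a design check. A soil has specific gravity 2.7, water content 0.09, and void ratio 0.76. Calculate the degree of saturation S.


Using S = Gs * w / e
S = 2.7 * 0.09 / 0.76
S = 0.3197


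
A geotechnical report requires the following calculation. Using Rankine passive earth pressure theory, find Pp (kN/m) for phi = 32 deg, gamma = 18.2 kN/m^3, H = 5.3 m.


Result: 831.93 kN/m

Derivation:
Compute passive earth pressure coefficient:
Kp = tan^2(45 + phi/2) = tan^2(61.0) = 3.254588
Compute passive force:
Pp = 0.5 * Kp * gamma * H^2
Pp = 0.5 * 3.254588 * 18.2 * 5.3^2
Pp = 831.93 kN/m


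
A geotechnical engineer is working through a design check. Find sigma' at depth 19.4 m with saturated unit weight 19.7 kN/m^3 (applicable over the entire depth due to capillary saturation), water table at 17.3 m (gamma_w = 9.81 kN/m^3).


Total stress = gamma_sat * depth
sigma = 19.7 * 19.4 = 382.18 kPa
Pore water pressure u = gamma_w * (depth - d_wt)
u = 9.81 * (19.4 - 17.3) = 20.601 kPa
Effective stress = sigma - u
sigma' = 382.18 - 20.601 = 361.58 kPa


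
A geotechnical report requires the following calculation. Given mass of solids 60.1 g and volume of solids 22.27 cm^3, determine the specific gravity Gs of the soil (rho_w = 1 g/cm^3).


Result: 2.699

Derivation:
Using Gs = m_s / (V_s * rho_w)
Since rho_w = 1 g/cm^3:
Gs = 60.1 / 22.27
Gs = 2.699


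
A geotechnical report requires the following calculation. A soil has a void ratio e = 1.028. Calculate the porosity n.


Using the relation n = e / (1 + e)
n = 1.028 / (1 + 1.028)
n = 1.028 / 2.028
n = 0.5069


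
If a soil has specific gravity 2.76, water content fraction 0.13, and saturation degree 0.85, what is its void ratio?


Using the relation e = Gs * w / S
e = 2.76 * 0.13 / 0.85
e = 0.4221


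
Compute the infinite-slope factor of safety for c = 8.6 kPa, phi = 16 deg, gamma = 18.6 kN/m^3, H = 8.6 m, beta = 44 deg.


Using Fs = c / (gamma*H*sin(beta)*cos(beta)) + tan(phi)/tan(beta)
Cohesion contribution = 8.6 / (18.6*8.6*sin(44)*cos(44))
Cohesion contribution = 0.107592
Friction contribution = tan(16)/tan(44) = 0.296934
Fs = 0.107592 + 0.296934
Fs = 0.405


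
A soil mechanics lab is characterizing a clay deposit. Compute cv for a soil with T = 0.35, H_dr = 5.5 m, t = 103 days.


Using cv = T * H_dr^2 / t
H_dr^2 = 5.5^2 = 30.25
cv = 0.35 * 30.25 / 103
cv = 0.10279 m^2/day


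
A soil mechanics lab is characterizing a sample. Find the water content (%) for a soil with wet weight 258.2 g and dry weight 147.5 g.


Result: 75.05 %

Derivation:
Using w = (m_wet - m_dry) / m_dry * 100
m_wet - m_dry = 258.2 - 147.5 = 110.7 g
w = 110.7 / 147.5 * 100
w = 75.05 %


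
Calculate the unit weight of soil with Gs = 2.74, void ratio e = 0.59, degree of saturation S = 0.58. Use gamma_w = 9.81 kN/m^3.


Using gamma = gamma_w * (Gs + S*e) / (1 + e)
Numerator: Gs + S*e = 2.74 + 0.58*0.59 = 3.0822
Denominator: 1 + e = 1 + 0.59 = 1.59
gamma = 9.81 * 3.0822 / 1.59
gamma = 19.017 kN/m^3


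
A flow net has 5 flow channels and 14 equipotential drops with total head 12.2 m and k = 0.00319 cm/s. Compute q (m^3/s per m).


Result: 0.000139 m^3/s per m

Derivation:
Convert k to m/s for unit consistency with H:
k = 0.00319 cm/s = 0.00319 / 100 m/s = 3.19e-05 m/s
Using q = k * H * Nf / Nd
Nf / Nd = 5 / 14 = 0.3571
q = 3.19e-05 * 12.2 * 0.3571
q = 0.000139 m^3/s per m


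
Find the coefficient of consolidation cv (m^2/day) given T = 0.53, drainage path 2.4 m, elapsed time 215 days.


Using cv = T * H_dr^2 / t
H_dr^2 = 2.4^2 = 5.76
cv = 0.53 * 5.76 / 215
cv = 0.0142 m^2/day


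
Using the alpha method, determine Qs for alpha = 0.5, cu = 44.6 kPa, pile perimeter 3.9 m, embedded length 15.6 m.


Result: 1356.73 kN

Derivation:
Using Qs = alpha * cu * perimeter * L
Qs = 0.5 * 44.6 * 3.9 * 15.6
Qs = 1356.73 kN


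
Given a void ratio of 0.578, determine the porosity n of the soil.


Using the relation n = e / (1 + e)
n = 0.578 / (1 + 0.578)
n = 0.578 / 1.578
n = 0.3663


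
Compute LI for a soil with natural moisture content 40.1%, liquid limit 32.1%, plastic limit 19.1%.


First compute the plasticity index:
PI = LL - PL = 32.1 - 19.1 = 13.0
Then compute the liquidity index:
LI = (w - PL) / PI
LI = (40.1 - 19.1) / 13.0
LI = 1.615


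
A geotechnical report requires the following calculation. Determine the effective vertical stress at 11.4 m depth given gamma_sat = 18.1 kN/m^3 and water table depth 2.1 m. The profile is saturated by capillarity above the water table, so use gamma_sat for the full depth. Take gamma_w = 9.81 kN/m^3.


Total stress = gamma_sat * depth
sigma = 18.1 * 11.4 = 206.34 kPa
Pore water pressure u = gamma_w * (depth - d_wt)
u = 9.81 * (11.4 - 2.1) = 91.233 kPa
Effective stress = sigma - u
sigma' = 206.34 - 91.233 = 115.11 kPa


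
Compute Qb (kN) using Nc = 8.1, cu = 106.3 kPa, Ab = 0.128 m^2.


Using Qb = Nc * cu * Ab
Qb = 8.1 * 106.3 * 0.128
Qb = 110.21 kN


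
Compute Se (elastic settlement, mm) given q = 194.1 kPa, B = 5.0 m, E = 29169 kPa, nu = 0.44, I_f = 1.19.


Result: 31.928 mm

Derivation:
Using Se = q * B * (1 - nu^2) * I_f / E
1 - nu^2 = 1 - 0.44^2 = 0.8064
Se = 194.1 * 5.0 * 0.8064 * 1.19 / 29169
Se = 0.031928 m
Convert to mm: Se = 0.031928 * 1000 = 31.928 mm


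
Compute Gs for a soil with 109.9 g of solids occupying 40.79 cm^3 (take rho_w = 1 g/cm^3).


Using Gs = m_s / (V_s * rho_w)
Since rho_w = 1 g/cm^3:
Gs = 109.9 / 40.79
Gs = 2.694


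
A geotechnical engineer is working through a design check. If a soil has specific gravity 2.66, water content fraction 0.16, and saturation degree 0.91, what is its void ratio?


Using the relation e = Gs * w / S
e = 2.66 * 0.16 / 0.91
e = 0.4677


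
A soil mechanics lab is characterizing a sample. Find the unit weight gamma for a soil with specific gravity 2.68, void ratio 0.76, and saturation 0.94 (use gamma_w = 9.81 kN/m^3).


Using gamma = gamma_w * (Gs + S*e) / (1 + e)
Numerator: Gs + S*e = 2.68 + 0.94*0.76 = 3.3944
Denominator: 1 + e = 1 + 0.76 = 1.76
gamma = 9.81 * 3.3944 / 1.76
gamma = 18.92 kN/m^3


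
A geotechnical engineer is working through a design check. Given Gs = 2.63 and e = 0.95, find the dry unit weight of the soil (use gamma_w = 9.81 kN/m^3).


Result: 13.231 kN/m^3

Derivation:
Using gamma_d = Gs * gamma_w / (1 + e)
gamma_d = 2.63 * 9.81 / (1 + 0.95)
gamma_d = 2.63 * 9.81 / 1.95
gamma_d = 13.231 kN/m^3


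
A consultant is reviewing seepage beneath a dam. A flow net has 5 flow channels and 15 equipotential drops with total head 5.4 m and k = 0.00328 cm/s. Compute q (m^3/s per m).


Convert k to m/s for unit consistency with H:
k = 0.00328 cm/s = 0.00328 / 100 m/s = 3.28e-05 m/s
Using q = k * H * Nf / Nd
Nf / Nd = 5 / 15 = 0.3333
q = 3.28e-05 * 5.4 * 0.3333
q = 5.904e-05 m^3/s per m


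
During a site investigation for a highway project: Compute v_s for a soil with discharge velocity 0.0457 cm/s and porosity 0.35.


Using v_s = v_d / n
v_s = 0.0457 / 0.35
v_s = 0.13057 cm/s


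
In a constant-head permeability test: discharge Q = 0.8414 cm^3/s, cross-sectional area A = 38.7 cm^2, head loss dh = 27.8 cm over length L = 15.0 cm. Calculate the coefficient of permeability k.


Compute hydraulic gradient:
i = dh / L = 27.8 / 15.0 = 1.85333
Then apply Darcy's law:
k = Q / (A * i)
k = 0.8414 / (38.7 * 1.85333)
k = 0.8414 / 71.724
k = 0.011731 cm/s


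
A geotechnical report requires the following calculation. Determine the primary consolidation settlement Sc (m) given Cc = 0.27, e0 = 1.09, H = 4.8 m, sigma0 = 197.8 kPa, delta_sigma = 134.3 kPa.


Using Sc = Cc * H / (1 + e0) * log10((sigma0 + delta_sigma) / sigma0)
Stress ratio = (197.8 + 134.3) / 197.8 = 1.67897
log10(1.67897) = 0.225043
Cc * H / (1 + e0) = 0.27 * 4.8 / (1 + 1.09) = 0.620096
Sc = 0.620096 * 0.225043
Sc = 0.1395 m


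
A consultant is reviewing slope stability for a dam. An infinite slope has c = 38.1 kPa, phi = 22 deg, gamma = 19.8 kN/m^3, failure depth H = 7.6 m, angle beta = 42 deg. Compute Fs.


Using Fs = c / (gamma*H*sin(beta)*cos(beta)) + tan(phi)/tan(beta)
Cohesion contribution = 38.1 / (19.8*7.6*sin(42)*cos(42))
Cohesion contribution = 0.509169
Friction contribution = tan(22)/tan(42) = 0.448717
Fs = 0.509169 + 0.448717
Fs = 0.958


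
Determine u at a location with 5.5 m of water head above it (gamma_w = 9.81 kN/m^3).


Result: 53.96 kPa

Derivation:
Using u = gamma_w * h_w
u = 9.81 * 5.5
u = 53.96 kPa


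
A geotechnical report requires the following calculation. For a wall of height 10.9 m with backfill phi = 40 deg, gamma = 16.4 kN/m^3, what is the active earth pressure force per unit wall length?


Result: 211.84 kN/m

Derivation:
Compute active earth pressure coefficient:
Ka = tan^2(45 - phi/2) = tan^2(25.0) = 0.217443
Compute active force:
Pa = 0.5 * Ka * gamma * H^2
Pa = 0.5 * 0.217443 * 16.4 * 10.9^2
Pa = 211.84 kN/m


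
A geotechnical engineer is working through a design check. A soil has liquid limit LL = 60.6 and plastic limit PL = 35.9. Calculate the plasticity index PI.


Using PI = LL - PL
PI = 60.6 - 35.9
PI = 24.7


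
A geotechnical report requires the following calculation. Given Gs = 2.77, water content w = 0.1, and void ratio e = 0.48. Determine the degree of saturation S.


Using S = Gs * w / e
S = 2.77 * 0.1 / 0.48
S = 0.5771


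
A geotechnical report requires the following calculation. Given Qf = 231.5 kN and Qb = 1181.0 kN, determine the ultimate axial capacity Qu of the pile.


Result: 1412.5 kN

Derivation:
Using Qu = Qf + Qb
Qu = 231.5 + 1181.0
Qu = 1412.5 kN


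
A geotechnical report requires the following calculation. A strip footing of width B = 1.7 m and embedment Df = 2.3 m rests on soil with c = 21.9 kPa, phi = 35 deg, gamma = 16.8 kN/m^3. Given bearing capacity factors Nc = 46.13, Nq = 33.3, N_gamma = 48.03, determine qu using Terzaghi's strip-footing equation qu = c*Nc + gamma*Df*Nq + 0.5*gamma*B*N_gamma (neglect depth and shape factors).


Compute qu = c*Nc + gamma*Df*Nq + 0.5*gamma*B*N_gamma
Term 1: 21.9 * 46.13 = 1010.247
Term 2: 16.8 * 2.3 * 33.3 = 1286.712
Term 3: 0.5 * 16.8 * 1.7 * 48.03 = 685.8684
qu = 1010.247 + 1286.712 + 685.8684
qu = 2982.83 kPa


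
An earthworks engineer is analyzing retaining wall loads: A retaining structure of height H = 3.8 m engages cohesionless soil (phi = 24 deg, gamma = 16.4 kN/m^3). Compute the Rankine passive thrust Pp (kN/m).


Compute passive earth pressure coefficient:
Kp = tan^2(45 + phi/2) = tan^2(57.0) = 2.371184
Compute passive force:
Pp = 0.5 * Kp * gamma * H^2
Pp = 0.5 * 2.371184 * 16.4 * 3.8^2
Pp = 280.77 kN/m


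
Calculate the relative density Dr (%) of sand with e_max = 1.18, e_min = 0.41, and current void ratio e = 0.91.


Result: 35.06 %

Derivation:
Using Dr = (e_max - e) / (e_max - e_min) * 100
e_max - e = 1.18 - 0.91 = 0.27
e_max - e_min = 1.18 - 0.41 = 0.77
Dr = 0.27 / 0.77 * 100
Dr = 35.06 %


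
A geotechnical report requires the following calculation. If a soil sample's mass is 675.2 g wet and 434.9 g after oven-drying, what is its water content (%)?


Result: 55.25 %

Derivation:
Using w = (m_wet - m_dry) / m_dry * 100
m_wet - m_dry = 675.2 - 434.9 = 240.3 g
w = 240.3 / 434.9 * 100
w = 55.25 %


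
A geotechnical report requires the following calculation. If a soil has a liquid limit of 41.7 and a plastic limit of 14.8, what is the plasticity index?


Result: 26.9

Derivation:
Using PI = LL - PL
PI = 41.7 - 14.8
PI = 26.9


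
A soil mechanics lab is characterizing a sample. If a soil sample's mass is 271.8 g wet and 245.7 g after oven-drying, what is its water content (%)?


Using w = (m_wet - m_dry) / m_dry * 100
m_wet - m_dry = 271.8 - 245.7 = 26.1 g
w = 26.1 / 245.7 * 100
w = 10.62 %


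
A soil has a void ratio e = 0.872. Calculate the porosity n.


Result: 0.4658

Derivation:
Using the relation n = e / (1 + e)
n = 0.872 / (1 + 0.872)
n = 0.872 / 1.872
n = 0.4658


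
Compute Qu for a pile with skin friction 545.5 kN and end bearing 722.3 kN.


Using Qu = Qf + Qb
Qu = 545.5 + 722.3
Qu = 1267.8 kN


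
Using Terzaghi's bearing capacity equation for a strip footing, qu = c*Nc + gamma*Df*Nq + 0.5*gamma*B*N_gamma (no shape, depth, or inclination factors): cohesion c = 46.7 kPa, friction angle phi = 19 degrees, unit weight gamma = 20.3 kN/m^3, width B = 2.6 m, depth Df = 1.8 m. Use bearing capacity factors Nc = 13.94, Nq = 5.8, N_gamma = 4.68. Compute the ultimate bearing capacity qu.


Compute qu = c*Nc + gamma*Df*Nq + 0.5*gamma*B*N_gamma
Term 1: 46.7 * 13.94 = 650.998
Term 2: 20.3 * 1.8 * 5.8 = 211.932
Term 3: 0.5 * 20.3 * 2.6 * 4.68 = 123.5052
qu = 650.998 + 211.932 + 123.5052
qu = 986.44 kPa


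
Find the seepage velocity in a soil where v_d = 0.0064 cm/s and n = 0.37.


Using v_s = v_d / n
v_s = 0.0064 / 0.37
v_s = 0.0173 cm/s


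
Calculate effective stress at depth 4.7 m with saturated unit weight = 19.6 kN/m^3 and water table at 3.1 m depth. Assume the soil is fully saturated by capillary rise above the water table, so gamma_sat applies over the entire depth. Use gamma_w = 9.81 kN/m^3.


Total stress = gamma_sat * depth
sigma = 19.6 * 4.7 = 92.12 kPa
Pore water pressure u = gamma_w * (depth - d_wt)
u = 9.81 * (4.7 - 3.1) = 15.696 kPa
Effective stress = sigma - u
sigma' = 92.12 - 15.696 = 76.42 kPa


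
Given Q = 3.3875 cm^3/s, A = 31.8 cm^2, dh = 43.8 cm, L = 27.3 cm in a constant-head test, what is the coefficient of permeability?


Result: 0.066396 cm/s

Derivation:
Compute hydraulic gradient:
i = dh / L = 43.8 / 27.3 = 1.6044
Then apply Darcy's law:
k = Q / (A * i)
k = 3.3875 / (31.8 * 1.6044)
k = 3.3875 / 51.0198
k = 0.066396 cm/s


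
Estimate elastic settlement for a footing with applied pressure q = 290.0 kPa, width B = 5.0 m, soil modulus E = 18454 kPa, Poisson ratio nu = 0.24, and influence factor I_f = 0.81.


Result: 59.979 mm

Derivation:
Using Se = q * B * (1 - nu^2) * I_f / E
1 - nu^2 = 1 - 0.24^2 = 0.9424
Se = 290.0 * 5.0 * 0.9424 * 0.81 / 18454
Se = 0.059979 m
Convert to mm: Se = 0.059979 * 1000 = 59.979 mm


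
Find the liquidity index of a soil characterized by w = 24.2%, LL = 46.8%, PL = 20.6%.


Result: 0.137

Derivation:
First compute the plasticity index:
PI = LL - PL = 46.8 - 20.6 = 26.2
Then compute the liquidity index:
LI = (w - PL) / PI
LI = (24.2 - 20.6) / 26.2
LI = 0.137


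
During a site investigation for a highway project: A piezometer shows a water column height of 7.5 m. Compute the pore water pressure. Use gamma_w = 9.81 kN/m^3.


Using u = gamma_w * h_w
u = 9.81 * 7.5
u = 73.58 kPa


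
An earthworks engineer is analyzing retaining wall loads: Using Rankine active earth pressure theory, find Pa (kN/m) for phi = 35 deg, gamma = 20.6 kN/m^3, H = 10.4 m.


Compute active earth pressure coefficient:
Ka = tan^2(45 - phi/2) = tan^2(27.5) = 0.27099
Compute active force:
Pa = 0.5 * Ka * gamma * H^2
Pa = 0.5 * 0.27099 * 20.6 * 10.4^2
Pa = 301.9 kN/m


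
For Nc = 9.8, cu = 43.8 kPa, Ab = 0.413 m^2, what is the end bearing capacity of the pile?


Using Qb = Nc * cu * Ab
Qb = 9.8 * 43.8 * 0.413
Qb = 177.28 kN


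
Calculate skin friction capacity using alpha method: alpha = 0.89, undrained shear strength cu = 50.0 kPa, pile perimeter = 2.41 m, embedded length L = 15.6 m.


Using Qs = alpha * cu * perimeter * L
Qs = 0.89 * 50.0 * 2.41 * 15.6
Qs = 1673.02 kN


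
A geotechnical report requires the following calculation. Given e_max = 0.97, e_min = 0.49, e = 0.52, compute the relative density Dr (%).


Using Dr = (e_max - e) / (e_max - e_min) * 100
e_max - e = 0.97 - 0.52 = 0.45
e_max - e_min = 0.97 - 0.49 = 0.48
Dr = 0.45 / 0.48 * 100
Dr = 93.75 %


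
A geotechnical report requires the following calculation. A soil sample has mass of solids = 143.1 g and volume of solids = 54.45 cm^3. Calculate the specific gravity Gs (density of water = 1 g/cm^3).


Using Gs = m_s / (V_s * rho_w)
Since rho_w = 1 g/cm^3:
Gs = 143.1 / 54.45
Gs = 2.628


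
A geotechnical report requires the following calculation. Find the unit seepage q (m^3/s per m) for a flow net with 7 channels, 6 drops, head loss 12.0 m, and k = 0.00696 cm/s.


Convert k to m/s for unit consistency with H:
k = 0.00696 cm/s = 0.00696 / 100 m/s = 6.96e-05 m/s
Using q = k * H * Nf / Nd
Nf / Nd = 7 / 6 = 1.1667
q = 6.96e-05 * 12.0 * 1.1667
q = 0.0009744 m^3/s per m


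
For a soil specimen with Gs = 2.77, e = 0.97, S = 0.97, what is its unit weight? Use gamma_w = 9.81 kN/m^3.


Using gamma = gamma_w * (Gs + S*e) / (1 + e)
Numerator: Gs + S*e = 2.77 + 0.97*0.97 = 3.7109
Denominator: 1 + e = 1 + 0.97 = 1.97
gamma = 9.81 * 3.7109 / 1.97
gamma = 18.479 kN/m^3


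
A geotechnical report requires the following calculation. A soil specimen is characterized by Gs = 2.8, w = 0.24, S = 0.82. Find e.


Result: 0.8195

Derivation:
Using the relation e = Gs * w / S
e = 2.8 * 0.24 / 0.82
e = 0.8195


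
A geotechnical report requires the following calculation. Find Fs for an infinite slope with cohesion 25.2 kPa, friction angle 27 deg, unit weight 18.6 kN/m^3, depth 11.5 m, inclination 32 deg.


Result: 1.078

Derivation:
Using Fs = c / (gamma*H*sin(beta)*cos(beta)) + tan(phi)/tan(beta)
Cohesion contribution = 25.2 / (18.6*11.5*sin(32)*cos(32))
Cohesion contribution = 0.262156
Friction contribution = tan(27)/tan(32) = 0.815411
Fs = 0.262156 + 0.815411
Fs = 1.078


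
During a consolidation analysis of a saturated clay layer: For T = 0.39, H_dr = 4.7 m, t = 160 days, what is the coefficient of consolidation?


Using cv = T * H_dr^2 / t
H_dr^2 = 4.7^2 = 22.09
cv = 0.39 * 22.09 / 160
cv = 0.05384 m^2/day


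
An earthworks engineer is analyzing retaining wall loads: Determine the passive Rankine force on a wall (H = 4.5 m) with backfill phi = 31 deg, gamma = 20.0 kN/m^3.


Result: 632.62 kN/m

Derivation:
Compute passive earth pressure coefficient:
Kp = tan^2(45 + phi/2) = tan^2(60.5) = 3.124035
Compute passive force:
Pp = 0.5 * Kp * gamma * H^2
Pp = 0.5 * 3.124035 * 20.0 * 4.5^2
Pp = 632.62 kN/m


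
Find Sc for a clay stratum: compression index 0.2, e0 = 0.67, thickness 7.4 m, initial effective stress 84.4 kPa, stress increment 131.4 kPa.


Result: 0.3613 m

Derivation:
Using Sc = Cc * H / (1 + e0) * log10((sigma0 + delta_sigma) / sigma0)
Stress ratio = (84.4 + 131.4) / 84.4 = 2.55687
log10(2.55687) = 0.407709
Cc * H / (1 + e0) = 0.2 * 7.4 / (1 + 0.67) = 0.886228
Sc = 0.886228 * 0.407709
Sc = 0.3613 m


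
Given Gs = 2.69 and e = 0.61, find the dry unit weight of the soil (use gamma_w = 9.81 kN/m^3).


Result: 16.391 kN/m^3

Derivation:
Using gamma_d = Gs * gamma_w / (1 + e)
gamma_d = 2.69 * 9.81 / (1 + 0.61)
gamma_d = 2.69 * 9.81 / 1.61
gamma_d = 16.391 kN/m^3


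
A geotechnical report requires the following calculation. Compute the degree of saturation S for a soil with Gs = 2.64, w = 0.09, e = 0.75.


Using S = Gs * w / e
S = 2.64 * 0.09 / 0.75
S = 0.3168


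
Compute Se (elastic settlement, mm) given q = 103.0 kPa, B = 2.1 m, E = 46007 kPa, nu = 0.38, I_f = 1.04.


Using Se = q * B * (1 - nu^2) * I_f / E
1 - nu^2 = 1 - 0.38^2 = 0.8556
Se = 103.0 * 2.1 * 0.8556 * 1.04 / 46007
Se = 0.004183 m
Convert to mm: Se = 0.004183 * 1000 = 4.183 mm


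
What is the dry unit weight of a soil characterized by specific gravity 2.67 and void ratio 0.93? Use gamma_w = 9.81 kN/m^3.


Result: 13.571 kN/m^3

Derivation:
Using gamma_d = Gs * gamma_w / (1 + e)
gamma_d = 2.67 * 9.81 / (1 + 0.93)
gamma_d = 2.67 * 9.81 / 1.93
gamma_d = 13.571 kN/m^3


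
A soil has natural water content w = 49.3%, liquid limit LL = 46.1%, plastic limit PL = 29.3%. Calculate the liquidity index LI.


First compute the plasticity index:
PI = LL - PL = 46.1 - 29.3 = 16.8
Then compute the liquidity index:
LI = (w - PL) / PI
LI = (49.3 - 29.3) / 16.8
LI = 1.19


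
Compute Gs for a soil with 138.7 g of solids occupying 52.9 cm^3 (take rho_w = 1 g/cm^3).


Using Gs = m_s / (V_s * rho_w)
Since rho_w = 1 g/cm^3:
Gs = 138.7 / 52.9
Gs = 2.622


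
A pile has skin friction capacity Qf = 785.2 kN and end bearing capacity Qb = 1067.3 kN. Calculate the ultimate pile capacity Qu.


Result: 1852.5 kN

Derivation:
Using Qu = Qf + Qb
Qu = 785.2 + 1067.3
Qu = 1852.5 kN


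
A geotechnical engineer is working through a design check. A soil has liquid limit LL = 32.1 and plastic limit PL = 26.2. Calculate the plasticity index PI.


Using PI = LL - PL
PI = 32.1 - 26.2
PI = 5.9


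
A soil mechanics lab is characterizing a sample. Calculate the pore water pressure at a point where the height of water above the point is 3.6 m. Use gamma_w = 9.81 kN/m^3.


Result: 35.32 kPa

Derivation:
Using u = gamma_w * h_w
u = 9.81 * 3.6
u = 35.32 kPa


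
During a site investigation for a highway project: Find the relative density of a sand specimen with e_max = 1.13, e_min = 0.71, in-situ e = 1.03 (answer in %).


Using Dr = (e_max - e) / (e_max - e_min) * 100
e_max - e = 1.13 - 1.03 = 0.1
e_max - e_min = 1.13 - 0.71 = 0.42
Dr = 0.1 / 0.42 * 100
Dr = 23.81 %


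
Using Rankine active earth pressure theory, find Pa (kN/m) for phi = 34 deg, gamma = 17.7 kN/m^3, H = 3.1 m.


Compute active earth pressure coefficient:
Ka = tan^2(45 - phi/2) = tan^2(28.0) = 0.282715
Compute active force:
Pa = 0.5 * Ka * gamma * H^2
Pa = 0.5 * 0.282715 * 17.7 * 3.1^2
Pa = 24.04 kN/m


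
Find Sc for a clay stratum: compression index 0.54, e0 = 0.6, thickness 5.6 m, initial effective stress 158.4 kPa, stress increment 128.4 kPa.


Using Sc = Cc * H / (1 + e0) * log10((sigma0 + delta_sigma) / sigma0)
Stress ratio = (158.4 + 128.4) / 158.4 = 1.81061
log10(1.81061) = 0.257824
Cc * H / (1 + e0) = 0.54 * 5.6 / (1 + 0.6) = 1.89
Sc = 1.89 * 0.257824
Sc = 0.4873 m


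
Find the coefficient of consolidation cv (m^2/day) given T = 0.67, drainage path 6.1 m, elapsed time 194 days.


Result: 0.12851 m^2/day

Derivation:
Using cv = T * H_dr^2 / t
H_dr^2 = 6.1^2 = 37.21
cv = 0.67 * 37.21 / 194
cv = 0.12851 m^2/day


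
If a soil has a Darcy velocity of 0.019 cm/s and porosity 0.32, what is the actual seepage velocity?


Using v_s = v_d / n
v_s = 0.019 / 0.32
v_s = 0.05937 cm/s


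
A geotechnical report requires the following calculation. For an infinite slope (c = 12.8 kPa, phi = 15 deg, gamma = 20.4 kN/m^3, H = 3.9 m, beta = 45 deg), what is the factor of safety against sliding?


Result: 0.59

Derivation:
Using Fs = c / (gamma*H*sin(beta)*cos(beta)) + tan(phi)/tan(beta)
Cohesion contribution = 12.8 / (20.4*3.9*sin(45)*cos(45))
Cohesion contribution = 0.32177
Friction contribution = tan(15)/tan(45) = 0.267949
Fs = 0.32177 + 0.267949
Fs = 0.59


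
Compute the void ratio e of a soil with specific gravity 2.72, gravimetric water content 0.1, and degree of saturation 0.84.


Result: 0.3238

Derivation:
Using the relation e = Gs * w / S
e = 2.72 * 0.1 / 0.84
e = 0.3238


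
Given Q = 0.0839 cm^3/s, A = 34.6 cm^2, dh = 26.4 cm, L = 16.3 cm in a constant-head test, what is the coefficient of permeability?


Compute hydraulic gradient:
i = dh / L = 26.4 / 16.3 = 1.61963
Then apply Darcy's law:
k = Q / (A * i)
k = 0.0839 / (34.6 * 1.61963)
k = 0.0839 / 56.0393
k = 0.001497 cm/s


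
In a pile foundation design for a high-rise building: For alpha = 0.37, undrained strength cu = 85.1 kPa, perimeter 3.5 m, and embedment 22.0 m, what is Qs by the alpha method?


Using Qs = alpha * cu * perimeter * L
Qs = 0.37 * 85.1 * 3.5 * 22.0
Qs = 2424.5 kN


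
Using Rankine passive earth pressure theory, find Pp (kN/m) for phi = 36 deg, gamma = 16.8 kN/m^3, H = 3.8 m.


Compute passive earth pressure coefficient:
Kp = tan^2(45 + phi/2) = tan^2(63.0) = 3.85184
Compute passive force:
Pp = 0.5 * Kp * gamma * H^2
Pp = 0.5 * 3.85184 * 16.8 * 3.8^2
Pp = 467.21 kN/m
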